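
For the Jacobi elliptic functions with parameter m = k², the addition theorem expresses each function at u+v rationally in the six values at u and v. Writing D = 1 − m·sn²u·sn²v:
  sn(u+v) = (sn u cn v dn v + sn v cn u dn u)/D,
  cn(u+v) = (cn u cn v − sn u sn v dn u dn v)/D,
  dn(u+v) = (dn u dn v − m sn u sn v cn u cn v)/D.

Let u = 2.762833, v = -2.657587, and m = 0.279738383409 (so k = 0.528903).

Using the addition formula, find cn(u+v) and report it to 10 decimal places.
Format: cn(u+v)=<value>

cn(u+v)=0.9944724449

sn u = 0.5894052855341412, cn u = -0.8078374894645689, dn u = 0.9501680271734215
sn v = -0.6665513269839568, cn v = -0.7454591393872143, dn v = 0.9357963698314668
m = k² = 0.279738383409
D = 1 − m·sn²u·sn²v = 0.9568235125929193
cn(u+v) = (cn u·cn v − sn u·sn v·dn u·dn v)/D = 0.9515346179300761/0.9568235125929193 = 0.9944724449250723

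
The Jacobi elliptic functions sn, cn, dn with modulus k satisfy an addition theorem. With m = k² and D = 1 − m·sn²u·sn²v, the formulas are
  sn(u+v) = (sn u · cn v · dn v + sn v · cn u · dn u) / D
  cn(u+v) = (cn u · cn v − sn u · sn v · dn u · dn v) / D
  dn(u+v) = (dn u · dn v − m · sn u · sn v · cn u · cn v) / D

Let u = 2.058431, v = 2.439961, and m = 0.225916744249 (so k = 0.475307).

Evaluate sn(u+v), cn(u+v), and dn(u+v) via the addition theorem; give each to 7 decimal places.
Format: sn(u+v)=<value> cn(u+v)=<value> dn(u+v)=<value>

sn u = 0.942411468465253, cn u = -0.3344557132195015, dn u = 0.8940662412587225
sn v = 0.7721676878646342, cn v = -0.6354188082027355, dn v = 0.930214349827187
m = k² = 0.225916744249
D = 1 − m·sn²u·sn²v = 0.8803665040133632
sn(u+v) = (sn u·cn v·dn v + sn v·cn u·dn u)/D = -0.787934389443168/0.8803665040133632 = -0.8950072337500108
cn(u+v) = (cn u·cn v − sn u·sn v·dn u·dn v)/D = -0.3926889090890309/0.8803665040133632 = -0.4460516242938182
dn(u+v) = (dn u·dn v − m·sn u·sn v·cn u·cn v)/D = 0.7967351466278523/0.8803665040133632 = 0.9050039307444602

sn(u+v)=-0.8950072 cn(u+v)=-0.4460516 dn(u+v)=0.9050039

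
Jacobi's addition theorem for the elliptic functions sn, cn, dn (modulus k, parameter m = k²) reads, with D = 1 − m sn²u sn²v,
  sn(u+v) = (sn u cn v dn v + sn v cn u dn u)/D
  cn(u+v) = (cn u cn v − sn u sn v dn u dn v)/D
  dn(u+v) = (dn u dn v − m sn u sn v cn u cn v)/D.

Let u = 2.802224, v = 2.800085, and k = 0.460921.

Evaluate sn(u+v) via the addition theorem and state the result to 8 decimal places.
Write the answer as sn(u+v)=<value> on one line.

sn u = 0.5009726378401159, cn u = -0.8654631223428969, dn u = 0.9729753963133453
sn v = 0.5027725662755441, cn v = -0.8644187333698314, dn v = 0.9727781341075794
m = k² = 0.212448168241
D = 1 − m·sn²u·sn²v = 0.9865220404655021
sn(u+v) = (sn u·cn v·dn v + sn v·cn u·dn u)/D = -0.8446335695095578/0.9865220404655021 = -0.8561730350302234

sn(u+v)=-0.85617304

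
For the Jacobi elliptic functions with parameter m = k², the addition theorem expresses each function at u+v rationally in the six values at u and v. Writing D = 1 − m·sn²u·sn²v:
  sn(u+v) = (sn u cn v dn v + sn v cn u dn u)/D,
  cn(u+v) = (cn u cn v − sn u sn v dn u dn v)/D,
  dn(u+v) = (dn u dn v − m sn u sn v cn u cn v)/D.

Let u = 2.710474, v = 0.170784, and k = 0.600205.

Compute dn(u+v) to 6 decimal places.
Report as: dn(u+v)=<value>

sn u = 0.6927263359439317, cn u = -0.7212005431845535, dn u = 0.9094662238504195
sn v = 0.1696621222061305, cn v = 0.9855022903517333, dn v = 0.9948016047263795
m = k² = 0.360246042025
D = 1 − m·sn²u·sn²v = 0.9950238621150428
dn(u+v) = (dn u·dn v − m·sn u·sn v·cn u·cn v)/D = 0.9348310438659643/0.9950238621150428 = 0.9395061560421963

dn(u+v)=0.939506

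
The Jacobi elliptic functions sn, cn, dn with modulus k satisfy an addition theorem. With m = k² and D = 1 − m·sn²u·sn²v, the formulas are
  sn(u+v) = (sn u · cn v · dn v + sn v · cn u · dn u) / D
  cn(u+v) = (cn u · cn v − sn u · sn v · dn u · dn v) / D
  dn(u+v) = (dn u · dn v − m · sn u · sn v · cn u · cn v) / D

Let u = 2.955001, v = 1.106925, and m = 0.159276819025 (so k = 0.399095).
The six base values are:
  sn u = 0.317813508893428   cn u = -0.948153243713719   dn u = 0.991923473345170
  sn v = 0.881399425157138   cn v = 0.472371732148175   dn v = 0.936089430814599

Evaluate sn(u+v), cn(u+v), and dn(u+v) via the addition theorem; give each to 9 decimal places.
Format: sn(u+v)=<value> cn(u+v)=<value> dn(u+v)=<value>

m = k² = 0.159276819025
D = 1 − m·sn²u·sn²v = 0.9875019342222489
sn(u+v) = (sn u·cn v·dn v + sn v·cn u·dn u)/D = -0.6884206846564875/0.9875019342222489 = -0.6971335050585838
cn(u+v) = (cn u·cn v − sn u·sn v·dn u·dn v)/D = -0.7079809538608901/0.9875019342222489 = -0.7169413338096315
dn(u+v) = (dn u·dn v − m·sn u·sn v·cn u·cn v)/D = 0.9485120536756938/0.9875019342222489 = 0.960516653997986

sn(u+v)=-0.697133505 cn(u+v)=-0.716941334 dn(u+v)=0.960516654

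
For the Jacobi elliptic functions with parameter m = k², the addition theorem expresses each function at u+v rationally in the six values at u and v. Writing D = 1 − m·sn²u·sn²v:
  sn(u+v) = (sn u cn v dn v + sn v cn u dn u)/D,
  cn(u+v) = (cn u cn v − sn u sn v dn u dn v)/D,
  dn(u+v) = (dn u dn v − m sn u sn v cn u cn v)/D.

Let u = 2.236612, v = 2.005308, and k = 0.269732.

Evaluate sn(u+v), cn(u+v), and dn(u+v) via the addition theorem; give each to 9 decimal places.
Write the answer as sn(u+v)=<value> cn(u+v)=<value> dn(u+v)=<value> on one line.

sn(u+v)=-0.857162811 cn(u+v)=-0.515045548 dn(u+v)=0.972905237

sn u = 0.8166414268574962, cn u = -0.5771453715834102, dn u = 0.9754379639895032
sn v = 0.9247341773557362, cn v = -0.3806135851887183, dn v = 0.9683927281798362
m = k² = 0.072755351824
D = 1 − m·sn²u·sn²v = 0.9585082667010781
sn(u+v) = (sn u·cn v·dn v + sn v·cn u·dn u)/D = -0.8215976398516665/0.9585082667010781 = -0.8571628105820931
cn(u+v) = (cn u·cn v − sn u·sn v·dn u·dn v)/D = -0.4936754151509636/0.9585082667010781 = -0.5150455476508916
dn(u+v) = (dn u·dn v − m·sn u·sn v·cn u·cn v)/D = 0.932537712175787/0.9585082667010781 = 0.9729052367856204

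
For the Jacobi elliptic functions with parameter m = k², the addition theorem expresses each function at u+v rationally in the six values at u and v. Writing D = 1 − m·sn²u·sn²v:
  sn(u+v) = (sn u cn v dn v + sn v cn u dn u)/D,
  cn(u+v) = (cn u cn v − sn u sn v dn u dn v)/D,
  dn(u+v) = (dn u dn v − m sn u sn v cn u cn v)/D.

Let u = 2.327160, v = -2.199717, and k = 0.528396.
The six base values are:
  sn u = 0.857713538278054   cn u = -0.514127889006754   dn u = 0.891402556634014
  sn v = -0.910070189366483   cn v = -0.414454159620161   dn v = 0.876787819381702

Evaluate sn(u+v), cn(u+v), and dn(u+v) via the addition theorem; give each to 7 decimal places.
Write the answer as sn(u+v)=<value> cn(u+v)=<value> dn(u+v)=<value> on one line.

m = k² = 0.279202332816
D = 1 − m·sn²u·sn²v = 0.8298807927822509
sn(u+v) = (sn u·cn v·dn v + sn v·cn u·dn u)/D = 0.1053974247686756/0.8298807927822509 = 0.1270030897031863
cn(u+v) = (cn u·cn v − sn u·sn v·dn u·dn v)/D = 0.823160684848972/0.8298807927822509 = 0.9919023214035969
dn(u+v) = (dn u·dn v − m·sn u·sn v·cn u·cn v)/D = 0.828010011054729/0.8298807927822509 = 0.9977457223449528

sn(u+v)=0.1270031 cn(u+v)=0.9919023 dn(u+v)=0.9977457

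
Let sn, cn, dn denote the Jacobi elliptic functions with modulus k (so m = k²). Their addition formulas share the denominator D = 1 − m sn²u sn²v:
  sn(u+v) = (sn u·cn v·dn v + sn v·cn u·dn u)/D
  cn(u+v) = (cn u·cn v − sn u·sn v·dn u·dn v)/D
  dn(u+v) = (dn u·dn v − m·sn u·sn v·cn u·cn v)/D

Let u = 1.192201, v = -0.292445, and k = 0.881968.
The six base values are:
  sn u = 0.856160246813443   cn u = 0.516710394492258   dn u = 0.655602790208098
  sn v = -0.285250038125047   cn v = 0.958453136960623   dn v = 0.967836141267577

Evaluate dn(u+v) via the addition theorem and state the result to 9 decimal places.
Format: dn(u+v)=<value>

m = k² = 0.777867553024
D = 1 − m·sn²u·sn²v = 0.9536054254818503
dn(u+v) = (dn u·dn v − m·sn u·sn v·cn u·cn v)/D = 0.728597634154094/0.9536054254818503 = 0.7640451854454777

dn(u+v)=0.764045185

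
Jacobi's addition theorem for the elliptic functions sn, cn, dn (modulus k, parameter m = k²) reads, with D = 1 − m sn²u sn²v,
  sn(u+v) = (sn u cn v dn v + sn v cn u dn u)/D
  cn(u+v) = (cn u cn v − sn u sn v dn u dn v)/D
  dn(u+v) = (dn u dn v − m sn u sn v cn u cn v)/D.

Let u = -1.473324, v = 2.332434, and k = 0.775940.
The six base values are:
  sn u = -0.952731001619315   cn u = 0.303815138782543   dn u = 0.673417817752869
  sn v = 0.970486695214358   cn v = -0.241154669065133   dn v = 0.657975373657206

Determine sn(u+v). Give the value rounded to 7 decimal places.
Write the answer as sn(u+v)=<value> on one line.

m = k² = 0.6020828836
D = 1 − m·sn²u·sn²v = 0.4852740696751328
sn(u+v) = (sn u·cn v·dn v + sn v·cn u·dn u)/D = 0.3497297474131346/0.4852740696751328 = 0.7206850092922986

sn(u+v)=0.7206850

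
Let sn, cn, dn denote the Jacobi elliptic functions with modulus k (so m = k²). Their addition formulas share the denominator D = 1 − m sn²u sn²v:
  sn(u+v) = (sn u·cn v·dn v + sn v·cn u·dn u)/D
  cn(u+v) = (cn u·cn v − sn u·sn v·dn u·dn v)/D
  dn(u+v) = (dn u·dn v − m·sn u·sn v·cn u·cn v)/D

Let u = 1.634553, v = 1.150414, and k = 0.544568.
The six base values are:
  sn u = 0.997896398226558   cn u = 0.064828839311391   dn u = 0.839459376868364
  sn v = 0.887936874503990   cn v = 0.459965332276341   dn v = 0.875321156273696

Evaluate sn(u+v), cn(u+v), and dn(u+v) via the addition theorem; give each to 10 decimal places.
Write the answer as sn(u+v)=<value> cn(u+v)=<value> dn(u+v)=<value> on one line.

sn(u+v)=0.5866928226 cn(u+v)=-0.8098095652 dn(u+v)=0.9475882526

m = k² = 0.296554306624
D = 1 − m·sn²u·sn²v = 0.7671697903157138
sn(u+v) = (sn u·cn v·dn v + sn v·cn u·dn u)/D = 0.4500930097035784/0.7671697903157138 = 0.586692822612777
cn(u+v) = (cn u·cn v − sn u·sn v·dn u·dn v)/D = -0.6212614343326252/0.7671697903157138 = -0.809809565203235
dn(u+v) = (dn u·dn v − m·sn u·sn v·cn u·cn v)/D = 0.7269610810290494/0.7671697903157138 = 0.9475882525690731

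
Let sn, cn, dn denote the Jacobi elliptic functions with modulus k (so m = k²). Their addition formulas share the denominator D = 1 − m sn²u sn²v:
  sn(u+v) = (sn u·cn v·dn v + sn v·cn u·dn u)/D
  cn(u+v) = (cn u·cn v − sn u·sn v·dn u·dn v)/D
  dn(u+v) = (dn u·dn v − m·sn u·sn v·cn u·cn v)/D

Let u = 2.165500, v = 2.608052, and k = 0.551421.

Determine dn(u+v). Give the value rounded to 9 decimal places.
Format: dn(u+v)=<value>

sn u = 0.9292227661629937, cn u = -0.3695200276634465, dn u = 0.8587511094174896
sn v = 0.7172427949774684, cn v = -0.6968233442221272, dn v = 0.9184647969553996
m = k² = 0.304065119241
D = 1 − m·sn²u·sn²v = 0.8649362900951572
dn(u+v) = (dn u·dn v − m·sn u·sn v·cn u·cn v)/D = 0.7365515534791092/0.8649362900951572 = 0.8515674066561323

dn(u+v)=0.851567407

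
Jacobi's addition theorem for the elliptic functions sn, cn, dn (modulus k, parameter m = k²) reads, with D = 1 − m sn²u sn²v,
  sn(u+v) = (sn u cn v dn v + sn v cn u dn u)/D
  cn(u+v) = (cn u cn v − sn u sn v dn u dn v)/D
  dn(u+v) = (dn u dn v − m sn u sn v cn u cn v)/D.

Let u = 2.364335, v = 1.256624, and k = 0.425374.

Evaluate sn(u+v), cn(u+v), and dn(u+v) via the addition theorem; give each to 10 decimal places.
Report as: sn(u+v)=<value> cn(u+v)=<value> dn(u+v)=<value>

sn(u+v)=-0.3142851149 cn(u+v)=-0.9493286399 dn(u+v)=0.9910233736

sn u = 0.7927248509532639, cn u = -0.6095796180000817, dn u = 0.9414314089183505
sn v = 0.9366823790770881, cn v = 0.3501801261158123, dn v = 0.9171942559656879
m = k² = 0.180943039876
D = 1 − m·sn²u·sn²v = 0.9002365340271115
sn(u+v) = (sn u·cn v·dn v + sn v·cn u·dn u)/D = -0.2829309425111164/0.9002365340271115 = -0.3142851148747043
cn(u+v) = (cn u·cn v − sn u·sn v·dn u·dn v)/D = -0.8546203244522786/0.9002365340271115 = -0.9493286399178073
dn(u+v) = (dn u·dn v − m·sn u·sn v·cn u·cn v)/D = 0.8921554470218426/0.9002365340271115 = 0.9910233736359055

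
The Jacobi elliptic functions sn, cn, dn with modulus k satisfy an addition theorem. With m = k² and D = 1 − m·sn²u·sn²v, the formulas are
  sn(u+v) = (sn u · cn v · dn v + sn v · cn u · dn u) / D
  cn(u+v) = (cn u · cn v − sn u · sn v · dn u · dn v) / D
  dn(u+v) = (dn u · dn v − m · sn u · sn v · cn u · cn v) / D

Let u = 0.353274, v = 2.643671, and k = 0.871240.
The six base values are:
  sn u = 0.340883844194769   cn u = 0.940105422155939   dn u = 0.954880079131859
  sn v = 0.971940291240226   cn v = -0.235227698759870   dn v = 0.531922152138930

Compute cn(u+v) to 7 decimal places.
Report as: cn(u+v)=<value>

cn(u+v)=-0.4248204

m = k² = 0.7590591376
D = 1 − m·sn²u·sn²v = 0.9166764773561096
cn(u+v) = (cn u·cn v − sn u·sn v·dn u·dn v)/D = -0.3894228693727628/0.9166764773561096 = -0.4248204017364353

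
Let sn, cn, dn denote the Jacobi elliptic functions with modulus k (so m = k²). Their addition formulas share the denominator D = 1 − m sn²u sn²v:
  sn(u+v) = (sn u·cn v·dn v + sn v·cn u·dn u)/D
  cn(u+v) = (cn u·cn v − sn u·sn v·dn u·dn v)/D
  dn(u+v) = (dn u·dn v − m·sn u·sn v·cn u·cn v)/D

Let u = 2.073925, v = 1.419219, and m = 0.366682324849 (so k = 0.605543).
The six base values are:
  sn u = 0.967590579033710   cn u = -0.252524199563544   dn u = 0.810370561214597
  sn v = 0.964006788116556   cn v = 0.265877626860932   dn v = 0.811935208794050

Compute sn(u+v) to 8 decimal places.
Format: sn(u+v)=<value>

sn(u+v)=0.01704398

m = k² = 0.366682324849
D = 1 − m·sn²u·sn²v = 0.680968605170256
sn(u+v) = (sn u·cn v·dn v + sn v·cn u·dn u)/D = 0.01160641750931522/0.680968605170256 = 0.01704398326324219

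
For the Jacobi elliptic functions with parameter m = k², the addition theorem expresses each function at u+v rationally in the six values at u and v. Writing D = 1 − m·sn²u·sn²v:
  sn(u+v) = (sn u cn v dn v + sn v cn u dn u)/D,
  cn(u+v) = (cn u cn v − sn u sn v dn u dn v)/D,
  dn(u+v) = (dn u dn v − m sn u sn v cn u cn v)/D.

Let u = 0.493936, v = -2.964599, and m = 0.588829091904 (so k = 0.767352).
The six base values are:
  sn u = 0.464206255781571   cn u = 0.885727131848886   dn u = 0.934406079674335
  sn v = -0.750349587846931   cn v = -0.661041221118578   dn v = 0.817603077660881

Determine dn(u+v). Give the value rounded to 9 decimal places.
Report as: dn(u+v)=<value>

dn(u+v)=0.693425252

m = k² = 0.588829091904
D = 1 − m·sn²u·sn²v = 0.9285604791407368
dn(u+v) = (dn u·dn v − m·sn u·sn v·cn u·cn v)/D = 0.6438872845061459/0.9285604791407368 = 0.6934252522808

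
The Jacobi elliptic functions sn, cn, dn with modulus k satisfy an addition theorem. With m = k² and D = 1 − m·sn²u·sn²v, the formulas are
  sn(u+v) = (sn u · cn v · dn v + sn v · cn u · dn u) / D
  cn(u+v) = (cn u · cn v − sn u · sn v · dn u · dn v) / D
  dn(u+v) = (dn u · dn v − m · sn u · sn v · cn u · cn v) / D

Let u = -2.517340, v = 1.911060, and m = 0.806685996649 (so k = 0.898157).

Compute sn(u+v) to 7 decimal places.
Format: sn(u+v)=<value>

sn u = -0.9941260979318604, cn u = -0.1082280065915156, dn u = 0.4502920825126727
sn v = 0.9869410012275237, cn v = 0.1610821532511071, dn v = 0.4628665639890859
m = k² = 0.806685996649
D = 1 − m·sn²u·sn²v = 0.2234492358671273
sn(u+v) = (sn u·cn v·dn v + sn v·cn u·dn u)/D = -0.1222193817699699/0.2234492358671273 = -0.5469671055068942

sn(u+v)=-0.5469671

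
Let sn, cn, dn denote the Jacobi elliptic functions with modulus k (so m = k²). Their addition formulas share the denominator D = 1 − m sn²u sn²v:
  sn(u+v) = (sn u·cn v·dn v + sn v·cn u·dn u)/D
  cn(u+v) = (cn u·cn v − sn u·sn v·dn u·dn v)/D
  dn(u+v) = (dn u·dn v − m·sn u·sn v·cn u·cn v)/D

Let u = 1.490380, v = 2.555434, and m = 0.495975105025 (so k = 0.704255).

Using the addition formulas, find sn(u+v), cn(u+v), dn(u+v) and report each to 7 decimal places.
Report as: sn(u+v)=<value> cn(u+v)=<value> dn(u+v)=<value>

sn(u+v)=-0.3345845 cn(u+v)=-0.9423657 dn(u+v)=0.9718422

sn u = 0.9667716588065413, cn u = 0.2556414671536067, dn u = 0.7324193727981052
sn v = 0.8677858008703853, cn v = -0.4969384306005564, dn v = 0.79152059853439
m = k² = 0.495975105025
D = 1 − m·sn²u·sn²v = 0.6509137214863376
sn(u+v) = (sn u·cn v·dn v + sn v·cn u·dn u)/D = -0.2177856634882882/0.6509137214863376 = -0.3345845329408369
cn(u+v) = (cn u·cn v − sn u·sn v·dn u·dn v)/D = -0.6133987916503908/0.6509137214863376 = -0.9423657412686234
dn(u+v) = (dn u·dn v − m·sn u·sn v·cn u·cn v)/D = 0.6325853921590688/0.6509137214863376 = 0.9718421524662029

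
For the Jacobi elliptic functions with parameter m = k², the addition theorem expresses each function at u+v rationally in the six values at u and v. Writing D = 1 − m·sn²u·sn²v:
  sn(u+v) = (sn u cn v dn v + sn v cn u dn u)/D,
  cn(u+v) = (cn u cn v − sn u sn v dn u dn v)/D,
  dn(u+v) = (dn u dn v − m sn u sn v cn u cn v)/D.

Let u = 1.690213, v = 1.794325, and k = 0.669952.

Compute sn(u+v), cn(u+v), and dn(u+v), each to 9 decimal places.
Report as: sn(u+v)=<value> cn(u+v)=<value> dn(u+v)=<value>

sn(u+v)=0.140774848 cn(u+v)=-0.990041637 dn(u+v)=0.995542652

sn u = 0.9958389136893452, cn u = 0.09113099353142625, dn u = 0.7449106216820914
sn v = 0.9999039227122224, cn v = 0.01386165014383412, dn v = 0.7424624969538155
m = k² = 0.448835682304
D = 1 − m·sn²u·sn²v = 0.5549773597567326
sn(u+v) = (sn u·cn v·dn v + sn v·cn u·dn u)/D = 0.07812685338791565/0.5549773597567326 = 0.1407748478643554
cn(u+v) = (cn u·cn v − sn u·sn v·dn u·dn v)/D = -0.5494506935315097/0.5549773597567326 = -0.9900416366036166
dn(u+v) = (dn u·dn v − m·sn u·sn v·cn u·cn v)/D = 0.5525036328042117/0.5549773597567326 = 0.995542652490175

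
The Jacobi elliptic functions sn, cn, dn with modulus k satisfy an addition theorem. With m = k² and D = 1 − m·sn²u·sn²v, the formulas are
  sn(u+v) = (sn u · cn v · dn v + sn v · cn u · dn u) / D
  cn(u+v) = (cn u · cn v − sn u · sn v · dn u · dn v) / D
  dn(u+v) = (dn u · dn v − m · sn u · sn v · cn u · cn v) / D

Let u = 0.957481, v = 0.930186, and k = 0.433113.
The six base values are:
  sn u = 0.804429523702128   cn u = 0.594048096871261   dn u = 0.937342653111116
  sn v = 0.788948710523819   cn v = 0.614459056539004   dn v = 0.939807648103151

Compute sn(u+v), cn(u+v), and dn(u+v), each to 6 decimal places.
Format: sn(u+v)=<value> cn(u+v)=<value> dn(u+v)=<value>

m = k² = 0.187586870769
D = 1 − m·sn²u·sn²v = 0.9244427778053802
sn(u+v) = (sn u·cn v·dn v + sn v·cn u·dn u)/D = 0.9038442315877764/0.9244427778053802 = 0.9777178785835674
cn(u+v) = (cn u·cn v − sn u·sn v·dn u·dn v)/D = -0.1940619861333731/0.9244427778053802 = -0.2099231999995442
dn(u+v) = (dn u·dn v − m·sn u·sn v·cn u·cn v)/D = 0.8374653919175975/0.9244427778053802 = 0.9059137158340224

sn(u+v)=0.977718 cn(u+v)=-0.209923 dn(u+v)=0.905914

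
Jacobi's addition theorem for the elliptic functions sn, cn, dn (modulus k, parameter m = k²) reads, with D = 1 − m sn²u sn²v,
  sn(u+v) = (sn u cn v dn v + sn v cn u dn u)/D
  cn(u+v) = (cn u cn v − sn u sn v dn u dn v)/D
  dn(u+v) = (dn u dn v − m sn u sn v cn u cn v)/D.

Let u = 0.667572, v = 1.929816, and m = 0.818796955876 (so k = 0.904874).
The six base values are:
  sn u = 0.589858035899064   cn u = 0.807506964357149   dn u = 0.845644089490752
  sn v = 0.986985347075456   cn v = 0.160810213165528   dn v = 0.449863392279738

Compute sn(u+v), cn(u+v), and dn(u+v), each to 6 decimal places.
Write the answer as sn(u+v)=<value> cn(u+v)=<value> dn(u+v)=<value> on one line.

sn(u+v)=0.991927 cn(u+v)=-0.126814 dn(u+v)=0.440875

m = k² = 0.818796955876
D = 1 − m·sn²u·sn²v = 0.7224810584981507
sn(u+v) = (sn u·cn v·dn v + sn v·cn u·dn u)/D = 0.71664814076132/0.7224810584981507 = 0.9919265457990611
cn(u+v) = (cn u·cn v − sn u·sn v·dn u·dn v)/D = -0.09162053389907481/0.7224810584981507 = -0.1268137521688526
dn(u+v) = (dn u·dn v − m·sn u·sn v·cn u·cn v)/D = 0.3185237942358714/0.7224810584981507 = 0.4408749412725076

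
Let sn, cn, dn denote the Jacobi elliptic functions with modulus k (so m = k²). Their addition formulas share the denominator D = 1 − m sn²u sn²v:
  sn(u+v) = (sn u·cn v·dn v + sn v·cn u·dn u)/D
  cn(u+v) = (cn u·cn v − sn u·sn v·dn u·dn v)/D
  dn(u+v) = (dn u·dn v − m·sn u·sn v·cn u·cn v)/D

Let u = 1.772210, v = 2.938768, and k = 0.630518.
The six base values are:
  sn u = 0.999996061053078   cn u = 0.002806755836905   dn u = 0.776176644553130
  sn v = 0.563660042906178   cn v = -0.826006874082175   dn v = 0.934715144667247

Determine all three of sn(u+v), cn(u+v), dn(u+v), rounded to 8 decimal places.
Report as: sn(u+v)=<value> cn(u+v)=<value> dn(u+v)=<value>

sn(u+v)=-0.88228907 cn(u+v)=-0.47070797 dn(u+v)=0.83098211

m = k² = 0.397552948324
D = 1 − m·sn²u·sn²v = 0.8736933967062046
sn(u+v) = (sn u·cn v·dn v + sn v·cn u·dn u)/D = -0.7708501386100615/0.8736933967062046 = -0.8822890747671221
cn(u+v) = (cn u·cn v − sn u·sn v·dn u·dn v)/D = -0.4112544410129506/0.8736933967062046 = -0.47070796524658
dn(u+v) = (dn u·dn v − m·sn u·sn v·cn u·cn v)/D = 0.7260235804643175/0.8736933967062046 = 0.8309821079126871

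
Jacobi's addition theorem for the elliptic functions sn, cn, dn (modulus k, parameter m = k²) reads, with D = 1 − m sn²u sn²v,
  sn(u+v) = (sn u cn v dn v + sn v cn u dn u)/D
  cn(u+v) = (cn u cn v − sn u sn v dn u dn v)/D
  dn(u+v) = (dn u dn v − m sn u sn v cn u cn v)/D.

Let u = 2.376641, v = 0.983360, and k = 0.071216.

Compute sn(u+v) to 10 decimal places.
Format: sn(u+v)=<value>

sn u = 0.6951331159783731, cn u = -0.7188810409728426, dn u = 0.9987738956240677
sn v = 0.8319972681881111, cn v = 0.5547797272138919, dn v = 0.9982430854655193
m = k² = 0.005071718656
D = 1 − m·sn²u·sn²v = 0.9983035740316376
sn(u+v) = (sn u·cn v·dn v + sn v·cn u·dn u)/D = -0.2124055067372283/0.9983035740316376 = -0.2127664492669611

sn(u+v)=-0.2127664493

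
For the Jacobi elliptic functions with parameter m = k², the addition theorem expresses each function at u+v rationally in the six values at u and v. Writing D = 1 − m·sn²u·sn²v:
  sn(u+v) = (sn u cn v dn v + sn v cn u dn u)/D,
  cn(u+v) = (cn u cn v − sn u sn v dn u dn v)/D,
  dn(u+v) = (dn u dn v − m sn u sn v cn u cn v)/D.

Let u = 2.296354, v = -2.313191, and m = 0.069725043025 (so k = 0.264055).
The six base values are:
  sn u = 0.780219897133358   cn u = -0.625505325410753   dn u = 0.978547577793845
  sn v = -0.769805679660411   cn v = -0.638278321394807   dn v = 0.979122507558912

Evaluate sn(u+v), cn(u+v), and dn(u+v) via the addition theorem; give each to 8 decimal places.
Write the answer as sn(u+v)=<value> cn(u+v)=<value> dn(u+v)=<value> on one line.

m = k² = 0.069725043025
D = 1 − m·sn²u·sn²v = 0.9748472742297122
sn(u+v) = (sn u·cn v·dn v + sn v·cn u·dn u)/D = -0.01641267401066987/0.9748472742297122 = -0.01683614905077162
cn(u+v) = (cn u·cn v − sn u·sn v·dn u·dn v)/D = 0.9747091013245538/0.9748472742297122 = 0.9998582619977395
dn(u+v) = (dn u·dn v − m·sn u·sn v·cn u·cn v)/D = 0.9748376407531159/0.9748472742297122 = 0.999990117963243

sn(u+v)=-0.01683615 cn(u+v)=0.99985826 dn(u+v)=0.99999012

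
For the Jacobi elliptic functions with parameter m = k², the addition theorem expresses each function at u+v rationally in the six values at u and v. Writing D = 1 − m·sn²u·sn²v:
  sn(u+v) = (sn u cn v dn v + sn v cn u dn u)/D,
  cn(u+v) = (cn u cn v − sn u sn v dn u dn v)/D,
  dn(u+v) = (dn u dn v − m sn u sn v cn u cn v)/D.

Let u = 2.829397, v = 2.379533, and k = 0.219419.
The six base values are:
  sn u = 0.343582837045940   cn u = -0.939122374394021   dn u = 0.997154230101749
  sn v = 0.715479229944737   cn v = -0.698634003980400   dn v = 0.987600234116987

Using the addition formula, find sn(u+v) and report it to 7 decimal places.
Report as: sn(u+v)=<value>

m = k² = 0.048144697561
D = 1 − m·sn²u·sn²v = 0.9970905865143509
sn(u+v) = (sn u·cn v·dn v + sn v·cn u·dn u)/D = -0.9070726463217839/0.9970905865143509 = -0.9097193962012483

sn(u+v)=-0.9097194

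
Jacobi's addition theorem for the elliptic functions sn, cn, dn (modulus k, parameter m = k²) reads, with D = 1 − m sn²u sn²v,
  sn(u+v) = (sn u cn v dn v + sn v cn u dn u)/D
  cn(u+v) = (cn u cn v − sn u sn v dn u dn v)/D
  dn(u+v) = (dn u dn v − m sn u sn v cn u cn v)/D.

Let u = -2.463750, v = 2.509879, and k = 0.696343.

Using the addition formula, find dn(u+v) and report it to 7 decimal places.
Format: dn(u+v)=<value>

dn(u+v)=0.9994845

sn u = -0.8959902236437339, cn u = -0.4440737766800149, dn u = 0.7814909952733364
sn v = 0.8793034727582887, cn v = -0.4762619056729326, dn v = 0.790627982370182
m = k² = 0.484893573649
D = 1 − m·sn²u·sn²v = 0.6990249140385024
dn(u+v) = (dn u·dn v − m·sn u·sn v·cn u·cn v)/D = 0.6986645745561225/0.6990249140385024 = 0.9994845112453888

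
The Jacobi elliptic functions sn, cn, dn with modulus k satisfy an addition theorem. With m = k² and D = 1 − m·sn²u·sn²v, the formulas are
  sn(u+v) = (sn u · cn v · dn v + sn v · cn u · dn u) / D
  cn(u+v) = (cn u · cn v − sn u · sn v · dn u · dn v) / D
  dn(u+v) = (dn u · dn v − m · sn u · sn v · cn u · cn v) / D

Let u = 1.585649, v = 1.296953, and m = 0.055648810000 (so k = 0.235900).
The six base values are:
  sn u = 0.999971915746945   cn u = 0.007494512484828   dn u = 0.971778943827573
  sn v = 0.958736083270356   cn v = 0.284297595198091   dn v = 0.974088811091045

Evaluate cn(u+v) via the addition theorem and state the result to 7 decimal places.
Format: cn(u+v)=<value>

cn(u+v)=-0.9541873

m = k² = 0.05564881
D = 1 − m·sn²u·sn²v = 0.948851884927009
cn(u+v) = (cn u·cn v − sn u·sn v·dn u·dn v)/D = -0.905382454466796/0.948851884927009 = -0.9541873382445176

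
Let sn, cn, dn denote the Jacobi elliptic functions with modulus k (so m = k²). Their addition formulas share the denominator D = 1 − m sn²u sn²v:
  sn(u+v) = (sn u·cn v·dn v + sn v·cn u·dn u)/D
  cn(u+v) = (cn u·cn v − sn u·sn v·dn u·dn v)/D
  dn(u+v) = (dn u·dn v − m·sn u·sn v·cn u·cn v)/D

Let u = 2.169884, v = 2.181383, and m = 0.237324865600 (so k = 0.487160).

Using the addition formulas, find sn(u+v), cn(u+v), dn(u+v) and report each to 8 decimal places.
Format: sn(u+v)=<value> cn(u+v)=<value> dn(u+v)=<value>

sn u = 0.9078409886013819, cn u = -0.4193146067277713, dn u = 0.8968850077077233
sn v = 0.9034657005370609, cn v = -0.4286603876649648, dn v = 0.8979329116868925
m = k² = 0.2373248656
D = 1 − m·sn²u·sn²v = 0.8403436645811444
sn(u+v) = (sn u·cn v·dn v + sn v·cn u·dn u)/D = -0.6892081604412796/0.8403436645811444 = -0.8201503616794733
cn(u+v) = (cn u·cn v − sn u·sn v·dn u·dn v)/D = -0.4808009839661462/0.8403436645811444 = -0.5721480439860204
dn(u+v) = (dn u·dn v − m·sn u·sn v·cn u·cn v)/D = 0.7703546529513033/0.8403436645811444 = 0.916713822475563

sn(u+v)=-0.82015036 cn(u+v)=-0.57214804 dn(u+v)=0.91671382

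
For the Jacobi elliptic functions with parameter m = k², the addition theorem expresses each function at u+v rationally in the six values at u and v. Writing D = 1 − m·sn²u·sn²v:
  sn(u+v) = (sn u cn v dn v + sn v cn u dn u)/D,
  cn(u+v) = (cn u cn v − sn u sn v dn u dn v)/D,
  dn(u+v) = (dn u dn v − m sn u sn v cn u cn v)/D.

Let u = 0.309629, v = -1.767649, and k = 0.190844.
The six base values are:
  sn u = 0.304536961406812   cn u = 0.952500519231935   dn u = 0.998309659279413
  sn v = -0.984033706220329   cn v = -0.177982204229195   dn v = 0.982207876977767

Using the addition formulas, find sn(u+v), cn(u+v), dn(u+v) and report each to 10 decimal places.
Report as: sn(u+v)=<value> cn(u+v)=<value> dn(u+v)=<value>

sn(u+v)=-0.9921913423 cn(u+v)=0.1247250588 dn(u+v)=0.9819089326

m = k² = 0.036421432336
D = 1 − m·sn²u·sn²v = 0.9967291773937549
sn(u+v) = (sn u·cn v·dn v + sn v·cn u·dn u)/D = -0.9889460604081582/0.9967291773937549 = -0.992191342280209
cn(u+v) = (cn u·cn v − sn u·sn v·dn u·dn v)/D = 0.1243171053041973/0.9967291773937549 = 0.1247250588462368
dn(u+v) = (dn u·dn v − m·sn u·sn v·cn u·cn v)/D = 0.9786972826355829/0.9967291773937549 = 0.9819089325695052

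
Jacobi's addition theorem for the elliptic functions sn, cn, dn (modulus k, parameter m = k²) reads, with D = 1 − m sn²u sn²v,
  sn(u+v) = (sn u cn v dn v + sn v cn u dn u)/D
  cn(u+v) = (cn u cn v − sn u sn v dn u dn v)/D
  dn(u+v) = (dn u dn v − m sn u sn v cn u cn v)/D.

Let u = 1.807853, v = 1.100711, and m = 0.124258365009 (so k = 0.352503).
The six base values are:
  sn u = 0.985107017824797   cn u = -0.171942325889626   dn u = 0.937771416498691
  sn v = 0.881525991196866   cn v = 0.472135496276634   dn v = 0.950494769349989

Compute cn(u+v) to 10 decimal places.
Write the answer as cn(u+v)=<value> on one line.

cn(u+v)=-0.9436478909

m = k² = 0.124258365009
D = 1 − m·sn²u·sn²v = 0.9062950131194752
cn(u+v) = (cn u·cn v − sn u·sn v·dn u·dn v)/D = -0.8552233777012201/0.9062950131194752 = -0.9436478909417519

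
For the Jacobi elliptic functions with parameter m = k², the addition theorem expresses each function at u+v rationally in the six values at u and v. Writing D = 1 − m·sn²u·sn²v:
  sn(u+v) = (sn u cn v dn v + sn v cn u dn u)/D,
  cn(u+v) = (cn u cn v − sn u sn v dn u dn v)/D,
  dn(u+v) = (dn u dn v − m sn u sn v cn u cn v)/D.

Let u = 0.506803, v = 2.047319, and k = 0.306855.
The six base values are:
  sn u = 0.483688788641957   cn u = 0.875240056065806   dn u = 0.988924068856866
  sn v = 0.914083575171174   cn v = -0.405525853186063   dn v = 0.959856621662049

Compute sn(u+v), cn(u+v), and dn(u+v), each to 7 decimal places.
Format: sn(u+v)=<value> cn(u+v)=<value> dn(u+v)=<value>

sn(u+v)=0.6142126 cn(u+v)=-0.7891406 dn(u+v)=0.9820781

m = k² = 0.094159991025
D = 1 − m·sn²u·sn²v = 0.9815935404307572
sn(u+v) = (sn u·cn v·dn v + sn v·cn u·dn u)/D = 0.6029070903556998/0.9815935404307572 = 0.6142125691771803
cn(u+v) = (cn u·cn v − sn u·sn v·dn u·dn v)/D = -0.7746153361599631/0.9815935404307572 = -0.7891406210966253
dn(u+v) = (dn u·dn v − m·sn u·sn v·cn u·cn v)/D = 0.9640015602485958/0.9815935404307572 = 0.9820781418605898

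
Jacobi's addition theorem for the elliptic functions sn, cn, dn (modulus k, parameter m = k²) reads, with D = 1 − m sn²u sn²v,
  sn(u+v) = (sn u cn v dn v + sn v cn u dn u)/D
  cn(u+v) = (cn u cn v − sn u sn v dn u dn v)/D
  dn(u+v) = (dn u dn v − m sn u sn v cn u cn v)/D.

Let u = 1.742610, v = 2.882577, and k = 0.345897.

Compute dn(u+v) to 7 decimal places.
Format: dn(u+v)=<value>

dn(u+v)=0.9414143

sn u = 0.9935182591981284, cn u = -0.1136726380441684, dn u = 0.9390959754344504
sn v = 0.3513215090554595, cn v = -0.9362548783718003, dn v = 0.9925888539291227
m = k² = 0.119644734609
D = 1 − m·sn²u·sn²v = 0.9854234490146334
dn(u+v) = (dn u·dn v − m·sn u·sn v·cn u·cn v)/D = 0.9276916846267828/0.9854234490146334 = 0.941414257550316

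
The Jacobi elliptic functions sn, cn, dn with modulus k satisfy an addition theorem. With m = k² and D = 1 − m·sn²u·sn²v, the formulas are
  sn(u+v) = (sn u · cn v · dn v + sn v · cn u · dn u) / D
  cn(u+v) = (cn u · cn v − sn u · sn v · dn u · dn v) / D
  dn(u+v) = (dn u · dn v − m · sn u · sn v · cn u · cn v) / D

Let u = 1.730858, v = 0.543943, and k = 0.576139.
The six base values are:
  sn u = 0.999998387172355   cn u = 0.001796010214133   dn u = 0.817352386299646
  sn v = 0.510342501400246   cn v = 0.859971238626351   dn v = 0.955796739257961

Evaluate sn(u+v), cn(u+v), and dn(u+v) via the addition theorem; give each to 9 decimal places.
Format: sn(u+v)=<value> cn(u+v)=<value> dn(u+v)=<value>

sn(u+v)=0.900561144 cn(u+v)=-0.434729370 dn(u+v)=0.854866271

m = k² = 0.331936147321
D = 1 − m·sn²u·sn²v = 0.91354768564219
sn(u+v) = (sn u·cn v·dn v + sn v·cn u·dn u)/D = 0.8227055491909866/0.91354768564219 = 0.9005611443398877
cn(u+v) = (cn u·cn v − sn u·sn v·dn u·dn v)/D = -0.3971460100171708/0.91354768564219 = -0.4347293701893535
dn(u+v) = (dn u·dn v − m·sn u·sn v·cn u·cn v)/D = 0.7809611031347247/0.91354768564219 = 0.8548662707034698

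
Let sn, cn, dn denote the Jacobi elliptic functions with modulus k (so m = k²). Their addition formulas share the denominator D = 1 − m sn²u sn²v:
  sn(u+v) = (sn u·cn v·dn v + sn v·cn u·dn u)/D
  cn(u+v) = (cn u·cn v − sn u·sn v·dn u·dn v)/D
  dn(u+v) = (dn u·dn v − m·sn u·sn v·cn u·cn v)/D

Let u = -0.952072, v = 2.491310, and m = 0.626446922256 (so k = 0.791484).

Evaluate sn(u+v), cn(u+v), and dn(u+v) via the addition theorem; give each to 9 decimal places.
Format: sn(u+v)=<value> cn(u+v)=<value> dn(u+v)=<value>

sn(u+v)=0.962615804 cn(u+v)=0.270870474 dn(u+v)=0.647700547

sn u = -0.7692716359411301, cn u = 0.6389218654393175, dn u = 0.7932729422126966
sn v = 0.9487770859630488, cn v = -0.3159462630756463, dn v = 0.6603682973891519
m = k² = 0.626446922256
D = 1 − m·sn²u·sn²v = 0.6662877922067307
sn(u+v) = (sn u·cn v·dn v + sn v·cn u·dn u)/D = 0.6413791588348373/0.6662877922067307 = 0.9626158040665933
cn(u+v) = (cn u·cn v − sn u·sn v·dn u·dn v)/D = 0.18047769018922/0.6662877922067307 = 0.270870474140734
dn(u+v) = (dn u·dn v − m·sn u·sn v·cn u·cn v)/D = 0.4315549672783468/0.6662877922067307 = 0.6477005467097725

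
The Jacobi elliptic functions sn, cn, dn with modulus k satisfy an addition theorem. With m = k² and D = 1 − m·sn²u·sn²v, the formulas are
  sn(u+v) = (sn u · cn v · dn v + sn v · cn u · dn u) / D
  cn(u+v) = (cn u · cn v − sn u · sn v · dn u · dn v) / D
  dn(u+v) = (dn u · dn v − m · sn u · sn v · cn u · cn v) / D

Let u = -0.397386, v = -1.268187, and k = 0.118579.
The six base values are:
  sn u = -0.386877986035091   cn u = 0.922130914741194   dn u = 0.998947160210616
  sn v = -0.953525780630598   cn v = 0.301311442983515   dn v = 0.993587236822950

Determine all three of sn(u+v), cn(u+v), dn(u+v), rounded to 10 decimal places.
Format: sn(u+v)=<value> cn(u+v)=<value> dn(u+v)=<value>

sn(u+v)=-0.9960790849 cn(u+v)=-0.0884672629 dn(u+v)=0.9930000344

m = k² = 0.014060979241
D = 1 − m·sn²u·sn²v = 0.9980864999271194
sn(u+v) = (sn u·cn v·dn v + sn v·cn u·dn u)/D = -0.9941730875107609/0.9980864999271194 = -0.9960790849123355
cn(u+v) = (cn u·cn v − sn u·sn v·dn u·dn v)/D = -0.08829798075884124/0.9980864999271194 = -0.08846726287279588
dn(u+v) = (dn u·dn v − m·sn u·sn v·cn u·cn v)/D = 0.9910999288042138/0.9980864999271194 = 0.9930000344424899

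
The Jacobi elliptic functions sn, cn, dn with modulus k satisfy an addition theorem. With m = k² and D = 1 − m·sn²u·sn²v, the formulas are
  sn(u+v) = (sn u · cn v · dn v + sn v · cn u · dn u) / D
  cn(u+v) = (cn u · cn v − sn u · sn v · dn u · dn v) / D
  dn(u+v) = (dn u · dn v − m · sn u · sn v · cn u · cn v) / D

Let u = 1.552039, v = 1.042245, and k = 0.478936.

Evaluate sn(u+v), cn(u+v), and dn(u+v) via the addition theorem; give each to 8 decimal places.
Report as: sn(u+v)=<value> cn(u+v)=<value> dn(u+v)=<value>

sn(u+v)=0.67471361 cn(u+v)=-0.73807963 dn(u+v)=0.94634959

sn u = 0.9941972194366238, cn u = 0.1075727143121603, dn u = 0.8793603722073817
sn v = 0.845522742760059, cn v = 0.5339394080562954, dn v = 0.9143382637524817
m = k² = 0.229379692096
D = 1 − m·sn²u·sn²v = 0.8379120829996632
sn(u+v) = (sn u·cn v·dn v + sn v·cn u·dn u)/D = 0.5653506845136097/0.8379120829996632 = 0.6747136077686052
cn(u+v) = (cn u·cn v − sn u·sn v·dn u·dn v)/D = -0.6184458443201211/0.8379120829996632 = -0.7380796349255768
dn(u+v) = (dn u·dn v − m·sn u·sn v·cn u·cn v)/D = 0.7929577550695604/0.8379120829996632 = 0.9463495886475707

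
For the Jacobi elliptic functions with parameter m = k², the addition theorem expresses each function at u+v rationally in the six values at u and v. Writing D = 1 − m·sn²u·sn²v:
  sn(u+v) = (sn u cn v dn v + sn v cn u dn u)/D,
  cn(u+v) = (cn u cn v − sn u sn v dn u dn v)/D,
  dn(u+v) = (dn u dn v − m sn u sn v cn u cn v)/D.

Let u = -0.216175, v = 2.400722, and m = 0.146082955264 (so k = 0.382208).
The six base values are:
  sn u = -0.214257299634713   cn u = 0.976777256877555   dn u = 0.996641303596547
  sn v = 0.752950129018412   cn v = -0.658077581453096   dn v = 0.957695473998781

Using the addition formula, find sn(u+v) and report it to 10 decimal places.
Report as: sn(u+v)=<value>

m = k² = 0.146082955264
D = 1 − m·sn²u·sn²v = 0.9961980778111679
sn(u+v) = (sn u·cn v·dn v + sn v·cn u·dn u)/D = 0.868027434554971/0.9961980778111679 = 0.8713402022037509

sn(u+v)=0.8713402022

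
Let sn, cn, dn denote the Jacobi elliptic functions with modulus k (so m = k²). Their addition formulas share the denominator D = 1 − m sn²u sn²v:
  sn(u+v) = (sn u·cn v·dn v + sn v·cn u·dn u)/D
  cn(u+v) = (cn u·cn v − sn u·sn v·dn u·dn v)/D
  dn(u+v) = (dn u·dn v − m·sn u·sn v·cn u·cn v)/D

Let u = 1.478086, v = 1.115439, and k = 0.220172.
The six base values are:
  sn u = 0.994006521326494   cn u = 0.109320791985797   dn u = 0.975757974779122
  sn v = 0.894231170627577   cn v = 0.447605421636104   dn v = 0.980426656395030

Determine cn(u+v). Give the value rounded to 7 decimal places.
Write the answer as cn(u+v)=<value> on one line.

m = k² = 0.048475709584
D = 1 − m·sn²u·sn²v = 0.9616996933905463
cn(u+v) = (cn u·cn v − sn u·sn v·dn u·dn v)/D = -0.8014145656787596/0.9616996933905463 = -0.8333314143558795

cn(u+v)=-0.8333314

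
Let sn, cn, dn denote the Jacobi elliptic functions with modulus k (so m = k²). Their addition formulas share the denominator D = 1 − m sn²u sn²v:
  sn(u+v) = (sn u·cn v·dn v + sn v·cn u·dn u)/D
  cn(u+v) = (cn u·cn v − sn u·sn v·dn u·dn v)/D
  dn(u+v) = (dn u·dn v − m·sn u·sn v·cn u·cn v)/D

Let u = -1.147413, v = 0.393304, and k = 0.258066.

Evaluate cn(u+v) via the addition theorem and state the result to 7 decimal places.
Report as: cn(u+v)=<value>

cn(u+v)=0.7317799

sn u = -0.9063438839715377, cn u = 0.4225408429813475, dn u = 0.9722614916883412
sn v = 0.3826377009868356, cn v = 0.9238984737423853, dn v = 0.9951126924856214
m = k² = 0.066598060356
D = 1 − m·sn²u·sn²v = 0.9919901733964294
cn(u+v) = (cn u·cn v − sn u·sn v·dn u·dn v)/D = 0.7259185180269308/0.9919901733964294 = 0.7317799485265987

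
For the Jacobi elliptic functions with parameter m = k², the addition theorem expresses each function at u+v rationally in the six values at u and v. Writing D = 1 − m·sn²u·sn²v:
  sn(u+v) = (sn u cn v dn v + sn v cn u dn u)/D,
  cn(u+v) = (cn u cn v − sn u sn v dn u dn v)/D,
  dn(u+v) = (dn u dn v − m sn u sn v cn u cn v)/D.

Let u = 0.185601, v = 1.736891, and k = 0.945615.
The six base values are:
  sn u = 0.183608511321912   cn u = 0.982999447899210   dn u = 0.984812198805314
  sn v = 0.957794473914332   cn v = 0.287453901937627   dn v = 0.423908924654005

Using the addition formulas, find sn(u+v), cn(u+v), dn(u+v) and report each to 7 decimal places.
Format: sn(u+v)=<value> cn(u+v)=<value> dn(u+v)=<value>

sn(u+v)=0.9765922 cn(u+v)=0.2150993 dn(u+v)=0.3836461

m = k² = 0.894187728225
D = 1 − m·sn²u·sn²v = 0.9723459350718319
sn(u+v) = (sn u·cn v·dn v + sn v·cn u·dn u)/D = 0.9495854324311973/0.9723459350718319 = 0.9765921758710771
cn(u+v) = (cn u·cn v − sn u·sn v·dn u·dn v)/D = 0.2091509597519722/0.9723459350718319 = 0.2150993306065719
dn(u+v) = (dn u·dn v − m·sn u·sn v·cn u·cn v)/D = 0.3730366890652666/0.9723459350718319 = 0.383646062178178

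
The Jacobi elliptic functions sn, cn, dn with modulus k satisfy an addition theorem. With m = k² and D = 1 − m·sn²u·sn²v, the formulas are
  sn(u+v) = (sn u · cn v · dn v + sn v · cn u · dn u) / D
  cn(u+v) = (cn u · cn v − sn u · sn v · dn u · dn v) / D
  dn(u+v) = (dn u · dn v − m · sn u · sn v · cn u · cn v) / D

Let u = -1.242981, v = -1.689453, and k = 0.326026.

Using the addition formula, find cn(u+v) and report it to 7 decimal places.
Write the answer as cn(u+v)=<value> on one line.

cn(u+v)=-0.9560509

sn u = -0.9384239432330678, cn u = 0.3454858937306992, dn u = 0.9520473872638828
sn v = -0.9975390416555525, cn v = -0.07011319685281717, dn v = 0.9456371231280955
m = k² = 0.106292952676
D = 1 − m·sn²u·sn²v = 0.9068543805032233
cn(u+v) = (cn u·cn v − sn u·sn v·dn u·dn v)/D = -0.8669989285642945/0.9068543805032233 = -0.9560508800577082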